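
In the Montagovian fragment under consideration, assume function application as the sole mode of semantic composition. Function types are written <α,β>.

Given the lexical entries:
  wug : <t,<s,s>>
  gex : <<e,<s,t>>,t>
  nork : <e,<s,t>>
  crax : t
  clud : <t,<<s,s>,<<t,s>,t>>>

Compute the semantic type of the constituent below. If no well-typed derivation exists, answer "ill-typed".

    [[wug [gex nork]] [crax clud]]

[gex nork]: gex is <<e,<s,t>>,t>, nork is <e,<s,t>>; result t.
[wug [gex nork]]: wug is <t,<s,s>>, [gex nork] is t; result <s,s>.
[crax clud]: clud is <t,<<s,s>,<<t,s>,t>>>, crax is t; result <<s,s>,<<t,s>,t>>.
[[wug [gex nork]] [crax clud]]: [crax clud] is <<s,s>,<<t,s>,t>>, [wug [gex nork]] is <s,s>; result <<t,s>,t>.

<<t,s>,t>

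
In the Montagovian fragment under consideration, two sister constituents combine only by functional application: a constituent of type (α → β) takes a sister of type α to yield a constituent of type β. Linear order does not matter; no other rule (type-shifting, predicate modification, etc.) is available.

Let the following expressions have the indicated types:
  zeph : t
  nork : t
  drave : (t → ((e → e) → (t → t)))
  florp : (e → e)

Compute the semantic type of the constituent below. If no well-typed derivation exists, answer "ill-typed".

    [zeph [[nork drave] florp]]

t

[nork drave]: (t → ((e → e) → (t → t))) applied to t yields ((e → e) → (t → t)).
[[nork drave] florp]: ((e → e) → (t → t)) applied to (e → e) yields (t → t).
[zeph [[nork drave] florp]]: (t → t) applied to t yields t.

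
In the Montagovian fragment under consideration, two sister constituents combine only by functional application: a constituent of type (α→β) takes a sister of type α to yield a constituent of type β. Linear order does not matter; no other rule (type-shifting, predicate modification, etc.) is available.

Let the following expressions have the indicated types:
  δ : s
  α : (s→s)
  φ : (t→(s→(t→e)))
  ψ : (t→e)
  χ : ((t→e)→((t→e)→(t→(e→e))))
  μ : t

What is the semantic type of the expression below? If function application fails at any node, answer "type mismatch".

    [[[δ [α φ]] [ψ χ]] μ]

type mismatch

At [α φ]: neither (s→s) nor (t→(s→(t→e))) can take the other as argument; the node is ill-typed.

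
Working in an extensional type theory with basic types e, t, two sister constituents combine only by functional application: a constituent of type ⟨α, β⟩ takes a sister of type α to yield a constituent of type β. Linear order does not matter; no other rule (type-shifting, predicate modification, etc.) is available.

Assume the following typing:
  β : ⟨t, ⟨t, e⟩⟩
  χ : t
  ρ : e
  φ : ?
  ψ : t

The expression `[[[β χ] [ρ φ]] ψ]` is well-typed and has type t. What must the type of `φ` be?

⟨e, ⟨⟨t, e⟩, ⟨t, t⟩⟩⟩

[[[β χ] [ρ φ]] ψ] is required to be t. ψ : t cannot yield t as functor, so [[β χ] [ρ φ]] : ⟨t, t⟩.
[[β χ] [ρ φ]] is required to be ⟨t, t⟩. [β χ] : ⟨t, e⟩ cannot yield ⟨t, t⟩ as functor, so [ρ φ] : ⟨⟨t, e⟩, ⟨t, t⟩⟩.
[ρ φ] is required to be ⟨⟨t, e⟩, ⟨t, t⟩⟩. ρ : e cannot yield ⟨⟨t, e⟩, ⟨t, t⟩⟩ as functor, so φ : ⟨e, ⟨⟨t, e⟩, ⟨t, t⟩⟩⟩.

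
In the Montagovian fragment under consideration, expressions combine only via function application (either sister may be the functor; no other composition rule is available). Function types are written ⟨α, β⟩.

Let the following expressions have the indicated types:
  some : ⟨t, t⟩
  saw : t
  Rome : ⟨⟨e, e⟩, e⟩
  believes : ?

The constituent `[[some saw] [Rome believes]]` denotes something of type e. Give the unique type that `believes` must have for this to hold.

⟨⟨⟨e, e⟩, e⟩, ⟨t, e⟩⟩

[[some saw] [Rome believes]] must have type e. The sister [some saw] has type t; that is not a function onto e, so [Rome believes] must be the functor, of type ⟨t, e⟩.
[Rome believes] must have type ⟨t, e⟩. The sister Rome has type ⟨⟨e, e⟩, e⟩; that is not a function onto ⟨t, e⟩, so believes must be the functor, of type ⟨⟨⟨e, e⟩, e⟩, ⟨t, e⟩⟩.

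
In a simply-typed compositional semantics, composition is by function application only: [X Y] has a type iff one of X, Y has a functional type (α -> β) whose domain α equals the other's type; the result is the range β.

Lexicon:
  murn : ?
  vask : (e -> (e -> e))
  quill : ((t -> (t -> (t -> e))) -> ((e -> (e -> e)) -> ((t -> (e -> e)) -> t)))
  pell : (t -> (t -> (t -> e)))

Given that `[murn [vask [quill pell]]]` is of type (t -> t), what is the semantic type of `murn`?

(((t -> (e -> e)) -> t) -> (t -> t))

For [murn [vask [quill pell]]] to have type (t -> t) with [vask [quill pell]] of type ((t -> (e -> e)) -> t), murn must be the function: murn : (((t -> (e -> e)) -> t) -> (t -> t)).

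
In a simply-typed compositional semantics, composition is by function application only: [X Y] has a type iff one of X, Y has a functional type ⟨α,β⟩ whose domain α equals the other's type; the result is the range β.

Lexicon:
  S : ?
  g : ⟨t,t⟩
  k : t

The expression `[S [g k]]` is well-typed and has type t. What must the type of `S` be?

For [S [g k]] to have type t with [g k] of type t, S must be the function: S : ⟨t,t⟩.

⟨t,t⟩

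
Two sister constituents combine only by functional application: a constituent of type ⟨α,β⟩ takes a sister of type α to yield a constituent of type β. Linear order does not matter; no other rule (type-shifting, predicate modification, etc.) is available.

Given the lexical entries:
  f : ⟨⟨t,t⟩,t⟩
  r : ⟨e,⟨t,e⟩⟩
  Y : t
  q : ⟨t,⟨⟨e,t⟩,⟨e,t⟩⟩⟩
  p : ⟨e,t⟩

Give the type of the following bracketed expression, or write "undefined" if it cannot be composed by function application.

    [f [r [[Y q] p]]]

undefined

[Y q] — q of type ⟨t,⟨⟨e,t⟩,⟨e,t⟩⟩⟩ combines with Y of type t: type ⟨⟨e,t⟩,⟨e,t⟩⟩.
[[Y q] p] — [Y q] of type ⟨⟨e,t⟩,⟨e,t⟩⟩ combines with p of type ⟨e,t⟩: type ⟨e,t⟩.
[r [[Y q] p]]: ⟨e,⟨t,e⟩⟩ and ⟨e,t⟩ cannot combine by function application — type clash.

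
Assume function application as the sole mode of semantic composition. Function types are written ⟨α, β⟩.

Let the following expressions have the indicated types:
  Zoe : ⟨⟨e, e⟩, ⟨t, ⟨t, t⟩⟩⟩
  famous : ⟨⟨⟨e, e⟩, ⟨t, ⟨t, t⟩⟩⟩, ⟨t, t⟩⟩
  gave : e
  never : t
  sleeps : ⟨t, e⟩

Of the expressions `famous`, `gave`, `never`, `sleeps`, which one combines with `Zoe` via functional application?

famous — combines: famous : ⟨⟨⟨e, e⟩, ⟨t, ⟨t, t⟩⟩⟩, ⟨t, t⟩⟩ takes Zoe : ⟨⟨e, e⟩, ⟨t, ⟨t, t⟩⟩⟩ as argument, giving ⟨t, t⟩.
gave : e — does not combine with Zoe.
never : t — does not combine with Zoe.
sleeps : ⟨t, e⟩ — does not combine with Zoe.

famous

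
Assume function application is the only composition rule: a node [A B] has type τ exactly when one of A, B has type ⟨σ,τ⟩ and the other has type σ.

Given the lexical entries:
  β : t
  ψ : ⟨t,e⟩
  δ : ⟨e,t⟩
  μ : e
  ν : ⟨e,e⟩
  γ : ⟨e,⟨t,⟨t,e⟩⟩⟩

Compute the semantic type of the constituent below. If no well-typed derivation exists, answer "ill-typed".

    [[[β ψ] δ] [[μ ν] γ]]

⟨t,e⟩

[β ψ]: ⟨t,e⟩ applied to t yields e.
[[β ψ] δ]: ⟨e,t⟩ applied to e yields t.
[μ ν]: ⟨e,e⟩ applied to e yields e.
[[μ ν] γ]: ⟨e,⟨t,⟨t,e⟩⟩⟩ applied to e yields ⟨t,⟨t,e⟩⟩.
[[[β ψ] δ] [[μ ν] γ]]: ⟨t,⟨t,e⟩⟩ applied to t yields ⟨t,e⟩.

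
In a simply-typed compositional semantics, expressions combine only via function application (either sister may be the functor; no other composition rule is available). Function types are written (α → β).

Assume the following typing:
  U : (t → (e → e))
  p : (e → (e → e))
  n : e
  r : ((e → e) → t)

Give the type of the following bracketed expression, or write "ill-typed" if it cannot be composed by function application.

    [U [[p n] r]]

[p n] — p of type (e → (e → e)) combines with n of type e: type (e → e).
[[p n] r] — r of type ((e → e) → t) combines with [p n] of type (e → e): type t.
[U [[p n] r]] — U of type (t → (e → e)) combines with [[p n] r] of type t: type (e → e).

(e → e)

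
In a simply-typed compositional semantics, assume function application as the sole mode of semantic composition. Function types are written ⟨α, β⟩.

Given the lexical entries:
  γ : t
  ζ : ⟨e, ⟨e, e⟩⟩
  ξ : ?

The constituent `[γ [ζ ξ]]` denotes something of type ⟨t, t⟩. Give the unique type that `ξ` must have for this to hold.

⟨⟨e, ⟨e, e⟩⟩, ⟨t, ⟨t, t⟩⟩⟩

[γ [ζ ξ]] must have type ⟨t, t⟩. The sister γ has type t; that is not a function onto ⟨t, t⟩, so [ζ ξ] must be the functor, of type ⟨t, ⟨t, t⟩⟩.
[ζ ξ] must have type ⟨t, ⟨t, t⟩⟩. The sister ζ has type ⟨e, ⟨e, e⟩⟩; that is not a function onto ⟨t, ⟨t, t⟩⟩, so ξ must be the functor, of type ⟨⟨e, ⟨e, e⟩⟩, ⟨t, ⟨t, t⟩⟩⟩.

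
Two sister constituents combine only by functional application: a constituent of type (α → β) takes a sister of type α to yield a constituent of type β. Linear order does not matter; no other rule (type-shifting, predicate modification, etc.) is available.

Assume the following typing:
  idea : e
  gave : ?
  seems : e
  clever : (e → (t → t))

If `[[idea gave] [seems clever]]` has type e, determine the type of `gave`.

For [[idea gave] [seems clever]] to have type e with [seems clever] of type (t → t), [idea gave] must be the function: [idea gave] : ((t → t) → e).
For [idea gave] to have type ((t → t) → e) with idea of type e, gave must be the function: gave : (e → ((t → t) → e)).

(e → ((t → t) → e))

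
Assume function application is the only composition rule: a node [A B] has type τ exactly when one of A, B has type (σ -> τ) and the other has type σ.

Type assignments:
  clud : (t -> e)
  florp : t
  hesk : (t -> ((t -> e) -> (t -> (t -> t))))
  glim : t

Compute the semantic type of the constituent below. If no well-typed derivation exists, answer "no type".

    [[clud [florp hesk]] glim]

At [florp hesk], hesk : (t -> ((t -> e) -> (t -> (t -> t)))) takes florp : t, giving ((t -> e) -> (t -> (t -> t))).
At [clud [florp hesk]], [florp hesk] : ((t -> e) -> (t -> (t -> t))) takes clud : (t -> e), giving (t -> (t -> t)).
At [[clud [florp hesk]] glim], [clud [florp hesk]] : (t -> (t -> t)) takes glim : t, giving (t -> t).

(t -> t)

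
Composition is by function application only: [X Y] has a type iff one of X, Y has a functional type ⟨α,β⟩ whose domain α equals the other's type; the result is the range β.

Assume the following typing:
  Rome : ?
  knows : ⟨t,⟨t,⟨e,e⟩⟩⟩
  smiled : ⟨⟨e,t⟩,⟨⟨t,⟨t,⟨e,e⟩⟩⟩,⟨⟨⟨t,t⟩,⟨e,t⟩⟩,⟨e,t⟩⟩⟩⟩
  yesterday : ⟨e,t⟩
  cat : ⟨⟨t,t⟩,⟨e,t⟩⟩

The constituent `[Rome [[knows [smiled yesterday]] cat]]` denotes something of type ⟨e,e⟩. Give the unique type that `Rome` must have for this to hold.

At [Rome [[knows [smiled yesterday]] cat]] (required: ⟨e,e⟩): [[knows [smiled yesterday]] cat] is ⟨e,t⟩, which is not a function with range ⟨e,e⟩; hence Rome is the functor — type ⟨⟨e,t⟩,⟨e,e⟩⟩.

⟨⟨e,t⟩,⟨e,e⟩⟩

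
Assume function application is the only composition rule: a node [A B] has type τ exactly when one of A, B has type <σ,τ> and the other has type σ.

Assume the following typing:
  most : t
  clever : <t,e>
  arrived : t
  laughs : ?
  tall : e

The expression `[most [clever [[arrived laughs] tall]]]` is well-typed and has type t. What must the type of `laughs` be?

[most [clever [[arrived laughs] tall]]] is required to be t. most : t cannot yield t as functor, so [clever [[arrived laughs] tall]] : <t,t>.
[clever [[arrived laughs] tall]] is required to be <t,t>. clever : <t,e> cannot yield <t,t> as functor, so [[arrived laughs] tall] : <<t,e>,<t,t>>.
[[arrived laughs] tall] is required to be <<t,e>,<t,t>>. tall : e cannot yield <<t,e>,<t,t>> as functor, so [arrived laughs] : <e,<<t,e>,<t,t>>>.
[arrived laughs] is required to be <e,<<t,e>,<t,t>>>. arrived : t cannot yield <e,<<t,e>,<t,t>>> as functor, so laughs : <t,<e,<<t,e>,<t,t>>>>.

<t,<e,<<t,e>,<t,t>>>>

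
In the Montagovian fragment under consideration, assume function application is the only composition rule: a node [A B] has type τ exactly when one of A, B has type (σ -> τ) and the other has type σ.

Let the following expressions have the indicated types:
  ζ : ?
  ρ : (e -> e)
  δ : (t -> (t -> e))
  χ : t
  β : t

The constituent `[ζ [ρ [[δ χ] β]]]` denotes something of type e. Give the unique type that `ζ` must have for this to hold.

For [ζ [ρ [[δ χ] β]]] to have type e with [ρ [[δ χ] β]] of type e, ζ must be the function: ζ : (e -> e).

(e -> e)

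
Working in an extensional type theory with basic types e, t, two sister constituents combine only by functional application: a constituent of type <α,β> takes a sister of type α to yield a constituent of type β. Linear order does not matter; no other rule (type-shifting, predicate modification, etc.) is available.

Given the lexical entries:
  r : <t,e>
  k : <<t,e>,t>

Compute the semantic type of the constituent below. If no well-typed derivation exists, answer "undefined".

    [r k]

t

[r k]: k is <<t,e>,t>, r is <t,e>; result t.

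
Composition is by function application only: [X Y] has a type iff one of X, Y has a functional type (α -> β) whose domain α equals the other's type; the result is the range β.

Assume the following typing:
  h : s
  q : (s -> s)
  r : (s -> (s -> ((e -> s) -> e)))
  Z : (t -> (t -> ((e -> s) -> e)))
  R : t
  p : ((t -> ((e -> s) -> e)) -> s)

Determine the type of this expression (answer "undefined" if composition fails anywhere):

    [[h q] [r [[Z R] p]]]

((e -> s) -> e)

[h q]: (s -> s) applied to s yields s.
[Z R]: (t -> (t -> ((e -> s) -> e))) applied to t yields (t -> ((e -> s) -> e)).
[[Z R] p]: ((t -> ((e -> s) -> e)) -> s) applied to (t -> ((e -> s) -> e)) yields s.
[r [[Z R] p]]: (s -> (s -> ((e -> s) -> e))) applied to s yields (s -> ((e -> s) -> e)).
[[h q] [r [[Z R] p]]]: (s -> ((e -> s) -> e)) applied to s yields ((e -> s) -> e).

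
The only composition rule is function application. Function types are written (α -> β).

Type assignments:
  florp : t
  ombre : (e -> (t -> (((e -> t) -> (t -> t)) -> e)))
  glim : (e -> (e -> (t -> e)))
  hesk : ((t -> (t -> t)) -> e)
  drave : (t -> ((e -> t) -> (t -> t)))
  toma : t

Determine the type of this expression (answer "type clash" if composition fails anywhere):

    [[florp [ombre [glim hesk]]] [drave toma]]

type clash

[glim hesk]: (e -> (e -> (t -> e))) with ((t -> (t -> t)) -> e) — neither is a function whose domain matches the other; composition fails here.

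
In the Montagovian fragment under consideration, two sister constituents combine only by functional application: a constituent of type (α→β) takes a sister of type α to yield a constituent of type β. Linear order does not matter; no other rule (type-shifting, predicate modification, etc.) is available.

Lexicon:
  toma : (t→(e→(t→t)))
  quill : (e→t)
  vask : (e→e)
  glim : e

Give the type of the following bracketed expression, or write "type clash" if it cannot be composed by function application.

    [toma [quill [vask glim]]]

(e→(t→t))

[vask glim]: vask is (e→e), glim is e; result e.
[quill [vask glim]]: quill is (e→t), [vask glim] is e; result t.
[toma [quill [vask glim]]]: toma is (t→(e→(t→t))), [quill [vask glim]] is t; result (e→(t→t)).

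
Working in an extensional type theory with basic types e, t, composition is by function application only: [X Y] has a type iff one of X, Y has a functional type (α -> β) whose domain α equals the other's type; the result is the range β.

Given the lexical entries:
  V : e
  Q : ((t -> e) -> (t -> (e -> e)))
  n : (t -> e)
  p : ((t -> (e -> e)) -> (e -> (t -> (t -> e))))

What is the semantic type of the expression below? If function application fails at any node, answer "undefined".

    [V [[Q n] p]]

[Q n]: ((t -> e) -> (t -> (e -> e))) applied to (t -> e) yields (t -> (e -> e)).
[[Q n] p]: ((t -> (e -> e)) -> (e -> (t -> (t -> e)))) applied to (t -> (e -> e)) yields (e -> (t -> (t -> e))).
[V [[Q n] p]]: (e -> (t -> (t -> e))) applied to e yields (t -> (t -> e)).

(t -> (t -> e))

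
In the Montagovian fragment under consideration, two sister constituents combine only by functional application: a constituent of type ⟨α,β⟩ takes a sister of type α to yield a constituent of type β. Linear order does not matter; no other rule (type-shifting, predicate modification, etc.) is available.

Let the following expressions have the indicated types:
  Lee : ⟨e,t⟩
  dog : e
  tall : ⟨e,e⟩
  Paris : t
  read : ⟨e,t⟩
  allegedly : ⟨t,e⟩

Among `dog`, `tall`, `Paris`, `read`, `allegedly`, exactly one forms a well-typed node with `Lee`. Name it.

dog

dog — combines: Lee : ⟨e,t⟩ takes dog : e as argument, giving t.
tall : ⟨e,e⟩ — does not combine with Lee.
Paris : t — does not combine with Lee.
read : ⟨e,t⟩ — does not combine with Lee.
allegedly : ⟨t,e⟩ — does not combine with Lee.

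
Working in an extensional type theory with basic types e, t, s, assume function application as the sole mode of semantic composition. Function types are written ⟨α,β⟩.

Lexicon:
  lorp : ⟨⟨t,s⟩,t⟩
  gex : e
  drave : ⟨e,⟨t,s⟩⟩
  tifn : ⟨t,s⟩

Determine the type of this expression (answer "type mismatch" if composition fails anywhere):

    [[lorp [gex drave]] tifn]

[gex drave]: drave is ⟨e,⟨t,s⟩⟩, gex is e; result ⟨t,s⟩.
[lorp [gex drave]]: lorp is ⟨⟨t,s⟩,t⟩, [gex drave] is ⟨t,s⟩; result t.
[[lorp [gex drave]] tifn]: tifn is ⟨t,s⟩, [lorp [gex drave]] is t; result s.

s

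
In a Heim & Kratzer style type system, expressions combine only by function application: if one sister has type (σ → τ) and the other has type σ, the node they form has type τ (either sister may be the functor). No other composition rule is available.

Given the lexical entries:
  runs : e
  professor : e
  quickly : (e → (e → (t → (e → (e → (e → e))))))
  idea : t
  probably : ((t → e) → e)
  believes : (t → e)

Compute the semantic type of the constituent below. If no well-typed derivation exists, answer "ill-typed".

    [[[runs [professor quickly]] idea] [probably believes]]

At [professor quickly], quickly : (e → (e → (t → (e → (e → (e → e)))))) takes professor : e, giving (e → (t → (e → (e → (e → e))))).
At [runs [professor quickly]], [professor quickly] : (e → (t → (e → (e → (e → e))))) takes runs : e, giving (t → (e → (e → (e → e)))).
At [[runs [professor quickly]] idea], [runs [professor quickly]] : (t → (e → (e → (e → e)))) takes idea : t, giving (e → (e → (e → e))).
At [probably believes], probably : ((t → e) → e) takes believes : (t → e), giving e.
At [[[runs [professor quickly]] idea] [probably believes]], [[runs [professor quickly]] idea] : (e → (e → (e → e))) takes [probably believes] : e, giving (e → (e → e)).

(e → (e → e))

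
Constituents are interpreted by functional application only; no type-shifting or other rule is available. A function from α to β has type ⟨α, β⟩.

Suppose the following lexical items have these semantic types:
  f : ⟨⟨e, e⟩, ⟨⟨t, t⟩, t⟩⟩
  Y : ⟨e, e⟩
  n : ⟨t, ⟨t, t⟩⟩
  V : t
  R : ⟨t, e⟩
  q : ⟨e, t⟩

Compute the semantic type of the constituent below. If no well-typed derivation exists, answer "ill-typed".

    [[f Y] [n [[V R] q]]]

[f Y]: ⟨⟨e, e⟩, ⟨⟨t, t⟩, t⟩⟩ applied to ⟨e, e⟩ yields ⟨⟨t, t⟩, t⟩.
[V R]: ⟨t, e⟩ applied to t yields e.
[[V R] q]: ⟨e, t⟩ applied to e yields t.
[n [[V R] q]]: ⟨t, ⟨t, t⟩⟩ applied to t yields ⟨t, t⟩.
[[f Y] [n [[V R] q]]]: ⟨⟨t, t⟩, t⟩ applied to ⟨t, t⟩ yields t.

t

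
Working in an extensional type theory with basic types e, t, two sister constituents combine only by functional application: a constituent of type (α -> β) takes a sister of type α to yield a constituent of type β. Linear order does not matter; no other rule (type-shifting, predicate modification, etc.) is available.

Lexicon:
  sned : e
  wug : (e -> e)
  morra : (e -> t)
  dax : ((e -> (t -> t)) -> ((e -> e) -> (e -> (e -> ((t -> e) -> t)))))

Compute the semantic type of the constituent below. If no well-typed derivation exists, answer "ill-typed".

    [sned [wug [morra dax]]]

[morra dax]: (e -> t) and ((e -> (t -> t)) -> ((e -> e) -> (e -> (e -> ((t -> e) -> t))))) cannot combine by function application — type clash.

ill-typed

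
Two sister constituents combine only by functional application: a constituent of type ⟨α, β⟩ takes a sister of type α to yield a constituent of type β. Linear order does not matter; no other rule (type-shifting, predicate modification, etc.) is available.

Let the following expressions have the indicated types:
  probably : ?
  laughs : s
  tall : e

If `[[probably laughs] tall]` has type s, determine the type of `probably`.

⟨s, ⟨e, s⟩⟩

[[probably laughs] tall] is required to be s. tall : e cannot yield s as functor, so [probably laughs] : ⟨e, s⟩.
[probably laughs] is required to be ⟨e, s⟩. laughs : s cannot yield ⟨e, s⟩ as functor, so probably : ⟨s, ⟨e, s⟩⟩.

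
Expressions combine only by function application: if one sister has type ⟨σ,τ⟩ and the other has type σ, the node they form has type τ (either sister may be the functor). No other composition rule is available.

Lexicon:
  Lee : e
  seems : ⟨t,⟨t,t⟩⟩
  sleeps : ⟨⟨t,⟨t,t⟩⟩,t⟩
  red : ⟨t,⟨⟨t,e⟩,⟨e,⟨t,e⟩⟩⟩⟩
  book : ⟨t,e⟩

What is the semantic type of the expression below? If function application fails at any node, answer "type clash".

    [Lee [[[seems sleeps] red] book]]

⟨t,e⟩

[seems sleeps]: ⟨⟨t,⟨t,t⟩⟩,t⟩ applied to ⟨t,⟨t,t⟩⟩ yields t.
[[seems sleeps] red]: ⟨t,⟨⟨t,e⟩,⟨e,⟨t,e⟩⟩⟩⟩ applied to t yields ⟨⟨t,e⟩,⟨e,⟨t,e⟩⟩⟩.
[[[seems sleeps] red] book]: ⟨⟨t,e⟩,⟨e,⟨t,e⟩⟩⟩ applied to ⟨t,e⟩ yields ⟨e,⟨t,e⟩⟩.
[Lee [[[seems sleeps] red] book]]: ⟨e,⟨t,e⟩⟩ applied to e yields ⟨t,e⟩.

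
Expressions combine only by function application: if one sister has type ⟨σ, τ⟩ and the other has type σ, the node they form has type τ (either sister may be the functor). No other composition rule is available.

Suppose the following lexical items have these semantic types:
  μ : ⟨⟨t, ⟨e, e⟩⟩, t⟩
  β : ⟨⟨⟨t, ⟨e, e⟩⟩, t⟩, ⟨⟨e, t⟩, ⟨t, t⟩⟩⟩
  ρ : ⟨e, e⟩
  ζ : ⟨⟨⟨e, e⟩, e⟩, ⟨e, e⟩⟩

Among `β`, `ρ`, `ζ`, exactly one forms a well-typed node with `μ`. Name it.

β

β — combines: β : ⟨⟨⟨t, ⟨e, e⟩⟩, t⟩, ⟨⟨e, t⟩, ⟨t, t⟩⟩⟩ takes μ : ⟨⟨t, ⟨e, e⟩⟩, t⟩ as argument, giving ⟨⟨e, t⟩, ⟨t, t⟩⟩.
ρ : ⟨e, e⟩ — μ needs ⟨t, ⟨e, e⟩⟩; ρ needs e; neither fits.
ζ : ⟨⟨⟨e, e⟩, e⟩, ⟨e, e⟩⟩ — μ needs ⟨t, ⟨e, e⟩⟩; ζ needs ⟨⟨e, e⟩, e⟩; neither fits.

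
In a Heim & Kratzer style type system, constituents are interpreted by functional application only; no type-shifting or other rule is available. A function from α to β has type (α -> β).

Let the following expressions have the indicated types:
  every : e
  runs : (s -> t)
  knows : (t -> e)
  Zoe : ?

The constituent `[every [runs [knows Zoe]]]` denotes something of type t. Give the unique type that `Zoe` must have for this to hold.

For [every [runs [knows Zoe]]] to have type t with every of type e, [runs [knows Zoe]] must be the function: [runs [knows Zoe]] : (e -> t).
For [runs [knows Zoe]] to have type (e -> t) with runs of type (s -> t), [knows Zoe] must be the function: [knows Zoe] : ((s -> t) -> (e -> t)).
For [knows Zoe] to have type ((s -> t) -> (e -> t)) with knows of type (t -> e), Zoe must be the function: Zoe : ((t -> e) -> ((s -> t) -> (e -> t))).

((t -> e) -> ((s -> t) -> (e -> t)))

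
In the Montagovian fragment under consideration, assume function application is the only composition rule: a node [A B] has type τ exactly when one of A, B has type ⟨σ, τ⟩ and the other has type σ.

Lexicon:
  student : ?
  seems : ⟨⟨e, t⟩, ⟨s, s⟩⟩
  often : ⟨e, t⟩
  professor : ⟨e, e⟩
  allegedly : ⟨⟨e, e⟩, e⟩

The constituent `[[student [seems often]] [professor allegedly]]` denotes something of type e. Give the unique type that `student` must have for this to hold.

[[student [seems often]] [professor allegedly]] must have type e. The sister [professor allegedly] has type e; that is not a function onto e, so [student [seems often]] must be the functor, of type ⟨e, e⟩.
[student [seems often]] must have type ⟨e, e⟩. The sister [seems often] has type ⟨s, s⟩; that is not a function onto ⟨e, e⟩, so student must be the functor, of type ⟨⟨s, s⟩, ⟨e, e⟩⟩.

⟨⟨s, s⟩, ⟨e, e⟩⟩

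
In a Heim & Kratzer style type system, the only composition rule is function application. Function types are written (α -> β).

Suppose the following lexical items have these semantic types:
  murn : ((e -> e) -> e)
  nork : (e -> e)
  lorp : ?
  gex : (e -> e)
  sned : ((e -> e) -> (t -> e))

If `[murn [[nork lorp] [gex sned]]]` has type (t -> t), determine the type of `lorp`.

[murn [[nork lorp] [gex sned]]] must have type (t -> t). The sister murn has type ((e -> e) -> e); that is not a function onto (t -> t), so [[nork lorp] [gex sned]] must be the functor, of type (((e -> e) -> e) -> (t -> t)).
[[nork lorp] [gex sned]] must have type (((e -> e) -> e) -> (t -> t)). The sister [gex sned] has type (t -> e); that is not a function onto (((e -> e) -> e) -> (t -> t)), so [nork lorp] must be the functor, of type ((t -> e) -> (((e -> e) -> e) -> (t -> t))).
[nork lorp] must have type ((t -> e) -> (((e -> e) -> e) -> (t -> t))). The sister nork has type (e -> e); that is not a function onto ((t -> e) -> (((e -> e) -> e) -> (t -> t))), so lorp must be the functor, of type ((e -> e) -> ((t -> e) -> (((e -> e) -> e) -> (t -> t)))).

((e -> e) -> ((t -> e) -> (((e -> e) -> e) -> (t -> t))))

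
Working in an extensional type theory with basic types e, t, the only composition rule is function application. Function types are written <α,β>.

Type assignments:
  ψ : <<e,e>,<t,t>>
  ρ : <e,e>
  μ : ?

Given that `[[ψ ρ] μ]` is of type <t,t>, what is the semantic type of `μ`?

At [[ψ ρ] μ] (required: <t,t>): [ψ ρ] is <t,t>, which is not a function with range <t,t>; hence μ is the functor — type <<t,t>,<t,t>>.

<<t,t>,<t,t>>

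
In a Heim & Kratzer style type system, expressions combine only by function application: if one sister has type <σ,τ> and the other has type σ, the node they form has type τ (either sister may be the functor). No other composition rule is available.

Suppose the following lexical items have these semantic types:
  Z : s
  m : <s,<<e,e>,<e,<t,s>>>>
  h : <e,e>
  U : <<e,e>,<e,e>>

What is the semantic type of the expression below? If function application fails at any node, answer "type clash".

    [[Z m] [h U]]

<e,<t,s>>

[Z m]: <s,<<e,e>,<e,<t,s>>>> applied to s yields <<e,e>,<e,<t,s>>>.
[h U]: <<e,e>,<e,e>> applied to <e,e> yields <e,e>.
[[Z m] [h U]]: <<e,e>,<e,<t,s>>> applied to <e,e> yields <e,<t,s>>.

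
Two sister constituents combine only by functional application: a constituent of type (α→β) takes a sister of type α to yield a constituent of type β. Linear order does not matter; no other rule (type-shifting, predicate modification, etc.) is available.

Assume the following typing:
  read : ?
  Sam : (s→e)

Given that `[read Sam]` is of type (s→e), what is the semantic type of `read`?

For [read Sam] to have type (s→e) with Sam of type (s→e), read must be the function: read : ((s→e)→(s→e)).

((s→e)→(s→e))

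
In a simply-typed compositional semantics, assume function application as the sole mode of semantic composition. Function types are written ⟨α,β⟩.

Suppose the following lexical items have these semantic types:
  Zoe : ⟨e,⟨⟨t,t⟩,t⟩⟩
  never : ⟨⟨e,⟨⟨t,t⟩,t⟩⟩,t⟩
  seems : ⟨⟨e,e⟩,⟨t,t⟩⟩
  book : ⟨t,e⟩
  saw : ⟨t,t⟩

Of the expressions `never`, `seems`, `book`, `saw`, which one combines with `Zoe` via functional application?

never — combines: never : ⟨⟨e,⟨⟨t,t⟩,t⟩⟩,t⟩ takes Zoe : ⟨e,⟨⟨t,t⟩,t⟩⟩ as argument, giving t.
seems : ⟨⟨e,e⟩,⟨t,t⟩⟩ — no; Zoe wants e, and seems wants ⟨e,e⟩.
book : ⟨t,e⟩ — no; Zoe wants e, and book wants t.
saw : ⟨t,t⟩ — no; Zoe wants e, and saw wants t.

never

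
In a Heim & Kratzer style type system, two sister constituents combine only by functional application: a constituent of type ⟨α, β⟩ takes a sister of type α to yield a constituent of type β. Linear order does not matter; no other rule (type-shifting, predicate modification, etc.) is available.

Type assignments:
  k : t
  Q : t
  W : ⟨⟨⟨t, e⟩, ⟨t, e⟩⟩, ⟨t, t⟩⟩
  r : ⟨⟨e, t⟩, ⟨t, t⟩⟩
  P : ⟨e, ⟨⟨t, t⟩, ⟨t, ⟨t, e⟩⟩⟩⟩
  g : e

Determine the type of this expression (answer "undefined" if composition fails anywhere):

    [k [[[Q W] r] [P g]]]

[Q W]: t and ⟨⟨⟨t, e⟩, ⟨t, e⟩⟩, ⟨t, t⟩⟩ cannot combine by function application — type clash.

undefined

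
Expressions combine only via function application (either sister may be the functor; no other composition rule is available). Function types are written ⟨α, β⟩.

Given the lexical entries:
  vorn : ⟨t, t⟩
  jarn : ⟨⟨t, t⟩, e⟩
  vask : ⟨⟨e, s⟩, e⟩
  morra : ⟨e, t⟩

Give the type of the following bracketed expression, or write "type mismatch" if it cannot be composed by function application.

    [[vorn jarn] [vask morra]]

At [vorn jarn], jarn : ⟨⟨t, t⟩, e⟩ takes vorn : ⟨t, t⟩, giving e.
At [vask morra]: neither ⟨⟨e, s⟩, e⟩ nor ⟨e, t⟩ can take the other as argument; the node is ill-typed.

type mismatch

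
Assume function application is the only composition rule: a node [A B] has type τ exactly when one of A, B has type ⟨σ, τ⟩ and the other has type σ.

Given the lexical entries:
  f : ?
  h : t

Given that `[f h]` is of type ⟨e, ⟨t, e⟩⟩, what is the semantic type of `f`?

⟨t, ⟨e, ⟨t, e⟩⟩⟩

[f h] must have type ⟨e, ⟨t, e⟩⟩. The sister h has type t; that is not a function onto ⟨e, ⟨t, e⟩⟩, so f must be the functor, of type ⟨t, ⟨e, ⟨t, e⟩⟩⟩.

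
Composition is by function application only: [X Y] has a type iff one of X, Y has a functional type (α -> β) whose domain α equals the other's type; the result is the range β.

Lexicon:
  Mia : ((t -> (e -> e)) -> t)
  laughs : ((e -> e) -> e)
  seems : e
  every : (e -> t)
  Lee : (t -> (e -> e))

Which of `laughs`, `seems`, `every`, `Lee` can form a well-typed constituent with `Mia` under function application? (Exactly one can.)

Lee

laughs : ((e -> e) -> e) — does not combine with Mia.
seems : e — does not combine with Mia.
every : (e -> t) — does not combine with Mia.
Lee — combines: Mia : ((t -> (e -> e)) -> t) takes Lee : (t -> (e -> e)) as argument, giving t.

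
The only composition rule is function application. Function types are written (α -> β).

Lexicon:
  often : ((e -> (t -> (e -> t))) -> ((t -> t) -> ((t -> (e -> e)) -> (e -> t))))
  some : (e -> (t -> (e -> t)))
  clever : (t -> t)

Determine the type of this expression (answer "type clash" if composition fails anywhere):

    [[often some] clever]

((t -> (e -> e)) -> (e -> t))

[often some]: often is ((e -> (t -> (e -> t))) -> ((t -> t) -> ((t -> (e -> e)) -> (e -> t)))), some is (e -> (t -> (e -> t))); result ((t -> t) -> ((t -> (e -> e)) -> (e -> t))).
[[often some] clever]: [often some] is ((t -> t) -> ((t -> (e -> e)) -> (e -> t))), clever is (t -> t); result ((t -> (e -> e)) -> (e -> t)).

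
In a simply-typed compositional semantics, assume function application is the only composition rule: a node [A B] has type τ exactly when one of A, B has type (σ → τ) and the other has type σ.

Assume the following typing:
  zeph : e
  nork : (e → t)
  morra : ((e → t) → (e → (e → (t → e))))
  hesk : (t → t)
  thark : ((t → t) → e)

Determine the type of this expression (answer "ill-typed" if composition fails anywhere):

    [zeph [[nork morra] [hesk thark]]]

[nork morra]: morra is ((e → t) → (e → (e → (t → e)))), nork is (e → t); result (e → (e → (t → e))).
[hesk thark]: thark is ((t → t) → e), hesk is (t → t); result e.
[[nork morra] [hesk thark]]: [nork morra] is (e → (e → (t → e))), [hesk thark] is e; result (e → (t → e)).
[zeph [[nork morra] [hesk thark]]]: [[nork morra] [hesk thark]] is (e → (t → e)), zeph is e; result (t → e).

(t → e)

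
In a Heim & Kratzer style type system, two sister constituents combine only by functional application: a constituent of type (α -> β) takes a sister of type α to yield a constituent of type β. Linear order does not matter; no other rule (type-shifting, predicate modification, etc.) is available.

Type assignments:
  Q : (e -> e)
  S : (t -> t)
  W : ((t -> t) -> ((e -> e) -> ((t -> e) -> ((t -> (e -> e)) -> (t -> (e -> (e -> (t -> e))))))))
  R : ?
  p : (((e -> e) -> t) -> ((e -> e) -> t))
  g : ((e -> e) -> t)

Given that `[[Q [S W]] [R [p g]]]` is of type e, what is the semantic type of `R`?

For [[Q [S W]] [R [p g]]] to have type e with [Q [S W]] of type ((t -> e) -> ((t -> (e -> e)) -> (t -> (e -> (e -> (t -> e)))))), [R [p g]] must be the function: [R [p g]] : (((t -> e) -> ((t -> (e -> e)) -> (t -> (e -> (e -> (t -> e)))))) -> e).
For [R [p g]] to have type (((t -> e) -> ((t -> (e -> e)) -> (t -> (e -> (e -> (t -> e)))))) -> e) with [p g] of type ((e -> e) -> t), R must be the function: R : (((e -> e) -> t) -> (((t -> e) -> ((t -> (e -> e)) -> (t -> (e -> (e -> (t -> e)))))) -> e)).

(((e -> e) -> t) -> (((t -> e) -> ((t -> (e -> e)) -> (t -> (e -> (e -> (t -> e)))))) -> e))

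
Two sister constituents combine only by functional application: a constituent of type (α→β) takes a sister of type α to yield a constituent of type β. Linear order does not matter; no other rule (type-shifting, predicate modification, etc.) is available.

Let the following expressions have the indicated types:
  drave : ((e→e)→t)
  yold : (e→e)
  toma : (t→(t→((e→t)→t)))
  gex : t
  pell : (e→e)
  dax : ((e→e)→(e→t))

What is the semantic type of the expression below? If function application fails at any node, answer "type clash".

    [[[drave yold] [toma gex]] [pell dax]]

[drave yold]: ((e→e)→t) applied to (e→e) yields t.
[toma gex]: (t→(t→((e→t)→t))) applied to t yields (t→((e→t)→t)).
[[drave yold] [toma gex]]: (t→((e→t)→t)) applied to t yields ((e→t)→t).
[pell dax]: ((e→e)→(e→t)) applied to (e→e) yields (e→t).
[[[drave yold] [toma gex]] [pell dax]]: ((e→t)→t) applied to (e→t) yields t.

t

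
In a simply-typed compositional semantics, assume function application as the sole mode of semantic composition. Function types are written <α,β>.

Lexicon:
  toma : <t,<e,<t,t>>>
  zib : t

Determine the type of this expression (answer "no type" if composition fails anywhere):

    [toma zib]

<e,<t,t>>

[toma zib] — toma of type <t,<e,<t,t>>> combines with zib of type t: type <e,<t,t>>.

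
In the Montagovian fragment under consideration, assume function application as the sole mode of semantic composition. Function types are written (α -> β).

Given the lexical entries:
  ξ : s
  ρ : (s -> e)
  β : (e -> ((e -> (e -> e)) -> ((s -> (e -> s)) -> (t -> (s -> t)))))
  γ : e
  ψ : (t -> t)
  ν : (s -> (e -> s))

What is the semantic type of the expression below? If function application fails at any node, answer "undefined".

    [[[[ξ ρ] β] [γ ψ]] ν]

[ξ ρ]: (s -> e) applied to s yields e.
[[ξ ρ] β]: (e -> ((e -> (e -> e)) -> ((s -> (e -> s)) -> (t -> (s -> t))))) applied to e yields ((e -> (e -> e)) -> ((s -> (e -> s)) -> (t -> (s -> t)))).
[γ ψ]: e and (t -> t) cannot combine by function application — type clash.

undefined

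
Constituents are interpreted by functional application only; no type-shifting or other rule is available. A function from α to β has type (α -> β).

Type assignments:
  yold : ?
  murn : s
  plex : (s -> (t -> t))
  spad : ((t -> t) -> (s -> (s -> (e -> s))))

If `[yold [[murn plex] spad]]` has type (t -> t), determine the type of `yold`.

((s -> (s -> (e -> s))) -> (t -> t))

[yold [[murn plex] spad]] must have type (t -> t). The sister [[murn plex] spad] has type (s -> (s -> (e -> s))); that is not a function onto (t -> t), so yold must be the functor, of type ((s -> (s -> (e -> s))) -> (t -> t)).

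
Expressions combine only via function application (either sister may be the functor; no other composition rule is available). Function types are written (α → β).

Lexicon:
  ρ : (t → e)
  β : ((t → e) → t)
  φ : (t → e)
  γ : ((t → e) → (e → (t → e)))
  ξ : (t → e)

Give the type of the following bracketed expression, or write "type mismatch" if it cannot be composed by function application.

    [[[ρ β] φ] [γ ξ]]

[ρ β]: ((t → e) → t) applied to (t → e) yields t.
[[ρ β] φ]: (t → e) applied to t yields e.
[γ ξ]: ((t → e) → (e → (t → e))) applied to (t → e) yields (e → (t → e)).
[[[ρ β] φ] [γ ξ]]: (e → (t → e)) applied to e yields (t → e).

(t → e)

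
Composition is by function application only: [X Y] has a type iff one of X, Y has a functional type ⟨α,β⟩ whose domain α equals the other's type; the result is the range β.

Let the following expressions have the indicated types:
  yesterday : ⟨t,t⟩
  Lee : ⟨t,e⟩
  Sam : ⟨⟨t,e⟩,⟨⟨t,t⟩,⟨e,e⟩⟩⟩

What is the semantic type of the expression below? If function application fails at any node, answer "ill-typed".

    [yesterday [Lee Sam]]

[Lee Sam]: ⟨⟨t,e⟩,⟨⟨t,t⟩,⟨e,e⟩⟩⟩ applied to ⟨t,e⟩ yields ⟨⟨t,t⟩,⟨e,e⟩⟩.
[yesterday [Lee Sam]]: ⟨⟨t,t⟩,⟨e,e⟩⟩ applied to ⟨t,t⟩ yields ⟨e,e⟩.

⟨e,e⟩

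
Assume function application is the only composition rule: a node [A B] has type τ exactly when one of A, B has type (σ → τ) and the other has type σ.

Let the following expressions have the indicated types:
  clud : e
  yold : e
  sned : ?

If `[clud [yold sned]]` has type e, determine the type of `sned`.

[clud [yold sned]] must have type e. The sister clud has type e; that is not a function onto e, so [yold sned] must be the functor, of type (e → e).
[yold sned] must have type (e → e). The sister yold has type e; that is not a function onto (e → e), so sned must be the functor, of type (e → (e → e)).

(e → (e → e))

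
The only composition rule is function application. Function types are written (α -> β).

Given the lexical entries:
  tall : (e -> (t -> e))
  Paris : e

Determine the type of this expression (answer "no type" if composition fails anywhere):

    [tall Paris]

(t -> e)

[tall Paris]: (e -> (t -> e)) applied to e yields (t -> e).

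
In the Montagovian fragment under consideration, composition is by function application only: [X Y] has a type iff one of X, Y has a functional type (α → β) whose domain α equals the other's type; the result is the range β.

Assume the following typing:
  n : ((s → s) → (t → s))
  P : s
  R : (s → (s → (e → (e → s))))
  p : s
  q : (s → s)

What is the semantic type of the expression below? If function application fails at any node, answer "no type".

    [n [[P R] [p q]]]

no type

[P R]: R is (s → (s → (e → (e → s)))), P is s; result (s → (e → (e → s))).
[p q]: q is (s → s), p is s; result s.
[[P R] [p q]]: [P R] is (s → (e → (e → s))), [p q] is s; result (e → (e → s)).
[n [[P R] [p q]]]: ((s → s) → (t → s)) and (e → (e → s)) cannot combine by function application — type clash.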